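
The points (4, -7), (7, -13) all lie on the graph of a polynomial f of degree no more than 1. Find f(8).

Using the Lagrange interpolation formula with nodes 4, 7:
  L_0(s) = (s - 7) / -3
  L_1(s) = (s - 4) / 3
Then f(s) = -7·L_0(s) - 13·L_1(s).
Expanding and collecting terms gives f(s) = -2s + 1.
Evaluating at s = 8: f(8) = -15.

-15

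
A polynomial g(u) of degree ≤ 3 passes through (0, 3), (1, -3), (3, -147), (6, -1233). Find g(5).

-707

Using the Lagrange interpolation formula with nodes 0, 1, 3, 6:
  L_0(u) = (u - 1)(u - 3)(u - 6) / -18
  L_1(u) = u(u - 3)(u - 6) / 10
  L_2(u) = u(u - 1)(u - 6) / -18
  L_3(u) = u(u - 1)(u - 3) / 90
Then g(u) = 3·L_0(u) - 3·L_1(u) - 147·L_2(u) - 1233·L_3(u).
Expanding and collecting terms gives g(u) = -6u³ + 2u² - 2u + 3.
Evaluating at u = 5: g(5) = -707.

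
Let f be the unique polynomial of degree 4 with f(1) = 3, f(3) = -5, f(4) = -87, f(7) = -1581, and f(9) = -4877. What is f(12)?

Using the Lagrange interpolation formula with nodes 1, 3, 4, 7, 9:
  L_0(t) = (t - 3)(t - 4)(t - 7)(t - 9) / 288
  L_1(t) = (t - 1)(t - 4)(t - 7)(t - 9) / -48
  L_2(t) = (t - 1)(t - 3)(t - 7)(t - 9) / 45
  L_3(t) = (t - 1)(t - 3)(t - 4)(t - 9) / -144
  L_4(t) = (t - 1)(t - 3)(t - 4)(t - 7) / 480
Then f(t) = 3·L_0(t) - 5·L_1(t) - 87·L_2(t) - 1581·L_3(t) - 4877·L_4(t).
Expanding and collecting terms gives f(t) = -t⁴ + 2t³ + 3t² - 2t + 1.
Evaluating at t = 12: f(12) = -16871.

-16871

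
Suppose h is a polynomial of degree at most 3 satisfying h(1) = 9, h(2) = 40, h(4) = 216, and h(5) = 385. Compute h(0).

Write h(t) = at^3 + bt^2 + ct + d. Substituting each data point gives a linear system:
  a + b + c + d = 9
  8a + 4b + 2c + d = 40
  64a + 16b + 4c + d = 216
  125a + 25b + 5c + d = 385
Solving the system yields a = 2, b = 5, c = 2, d = 0.
So h(t) = 2t^3 + 5t^2 + 2t.
Then h(0) = 0.

0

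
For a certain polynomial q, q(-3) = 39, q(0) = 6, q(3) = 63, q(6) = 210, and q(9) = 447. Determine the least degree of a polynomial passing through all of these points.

2

Forward differences of the values at t = -3, 0, 3, 6, 9:
  q  : 39  6  63  210  447
  Δ  : -33  57  147  237
  Δ^2: 90  90  90
  Δ^3: 0  0
  Δ^4: 0
The second differences are constant (90) and nonzero, while all higher differences vanish, so the minimal degree is 2.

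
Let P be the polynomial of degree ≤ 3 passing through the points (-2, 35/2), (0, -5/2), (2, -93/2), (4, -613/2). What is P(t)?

P(t) = -4t^3 - 3t^2 - 5/2

Write P(t) = at^3 + bt^2 + ct + d. Substituting each data point gives a linear system:
  -8a + 4b - 2c + d = 35/2
  d = -5/2
  8a + 4b + 2c + d = -93/2
  64a + 16b + 4c + d = -613/2
Solving the system yields a = -4, b = -3, c = 0, d = -5/2.
So P(t) = -4t^3 - 3t^2 - 5/2.
Check: P(0) = -5/2. ✓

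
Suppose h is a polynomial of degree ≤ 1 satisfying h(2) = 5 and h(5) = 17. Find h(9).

33

Write h(t) = at + b. Substituting each data point gives a linear system:
  2a + b = 5
  5a + b = 17
Solving the system yields a = 4, b = -3.
So h(t) = 4t - 3.
Then h(9) = 33.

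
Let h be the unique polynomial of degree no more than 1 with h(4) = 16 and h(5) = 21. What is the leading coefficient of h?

5

Write h(n) = an + b. Substituting each data point gives a linear system:
  4a + b = 16
  5a + b = 21
Solving the system yields a = 5, b = -4.
So h(n) = 5n - 4.
The leading coefficient is 5.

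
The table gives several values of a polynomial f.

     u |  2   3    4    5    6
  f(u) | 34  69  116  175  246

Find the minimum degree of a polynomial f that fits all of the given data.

2

Forward differences of the values at u = 2, 3, 4, 5, 6:
  f  : 34  69  116  175  246
  Δ  : 35  47  59  71
  Δ^2: 12  12  12
  Δ^3: 0  0
  Δ^4: 0
The second differences are constant (12) and nonzero, while all higher differences vanish, so the minimal degree is 2.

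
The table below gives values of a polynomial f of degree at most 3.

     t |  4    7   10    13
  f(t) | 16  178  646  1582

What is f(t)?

f(t) = t^3 - 4t^2 + 5t - 4

Using the Lagrange interpolation formula with nodes 4, 7, 10, 13:
  L_0(t) = (t - 7)(t - 10)(t - 13) / -162
  L_1(t) = (t - 4)(t - 10)(t - 13) / 54
  L_2(t) = (t - 4)(t - 7)(t - 13) / -54
  L_3(t) = (t - 4)(t - 7)(t - 10) / 162
Then f(t) = 16·L_0(t) + 178·L_1(t) + 646·L_2(t) + 1582·L_3(t).
Expanding and collecting terms gives f(t) = t^3 - 4t^2 + 5t - 4.
Check: f(10) = 646. ✓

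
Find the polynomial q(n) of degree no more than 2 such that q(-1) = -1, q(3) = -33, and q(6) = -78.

Using the Lagrange interpolation formula with nodes -1, 3, 6:
  L_0(n) = (n - 3)(n - 6) / 28
  L_1(n) = (n + 1)(n - 6) / -12
  L_2(n) = (n + 1)(n - 3) / 21
Then q(n) = -1·L_0(n) - 33·L_1(n) - 78·L_2(n).
Expanding and collecting terms gives q(n) = -n² - 6n - 6.
Check: q(3) = -33. ✓

q(n) = -n^2 - 6n - 6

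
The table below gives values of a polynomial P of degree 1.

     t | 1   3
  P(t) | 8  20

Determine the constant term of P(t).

Write P(t) = at + b. Substituting each data point gives a linear system:
  a + b = 8
  3a + b = 20
Solving the system yields a = 6, b = 2.
So P(t) = 6t + 2.
The constant term is 2.

2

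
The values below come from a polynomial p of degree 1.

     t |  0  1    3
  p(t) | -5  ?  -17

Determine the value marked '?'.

The 2 known points determine the degree-1 polynomial uniquely.
Write p(t) = at + b. Substituting each data point gives a linear system:
  b = -5
  3a + b = -17
Solving the system yields a = -4, b = -5.
So p(t) = -4t - 5.
Then p(1) = -9.

-9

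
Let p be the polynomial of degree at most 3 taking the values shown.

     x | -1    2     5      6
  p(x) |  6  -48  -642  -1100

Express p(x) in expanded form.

p(x) = -5x^3 - 3x - 2

Write p(x) = ax^3 + bx^2 + cx + d. Substituting each data point gives a linear system:
  -a + b - c + d = 6
  8a + 4b + 2c + d = -48
  125a + 25b + 5c + d = -642
  216a + 36b + 6c + d = -1100
Solving the system yields a = -5, b = 0, c = -3, d = -2.
So p(x) = -5x^3 - 3x - 2.
Check: p(5) = -642. ✓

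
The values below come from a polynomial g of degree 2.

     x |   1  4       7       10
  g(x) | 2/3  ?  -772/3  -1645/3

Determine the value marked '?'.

-223/3

The 3 known points determine the degree-2 polynomial uniquely.
Write g(x) = ax^2 + bx + c. Substituting each data point gives a linear system:
  a + b + c = 2/3
  49a + 7b + c = -772/3
  100a + 10b + c = -1645/3
Solving the system yields a = -6, b = 5, c = 5/3.
So g(x) = -6x^2 + 5x + 5/3.
Then g(4) = -223/3.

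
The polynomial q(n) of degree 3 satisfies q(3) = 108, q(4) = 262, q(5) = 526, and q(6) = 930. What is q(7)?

Forward differences of the values at n = 3, 4, 5, 6:
  q  : 108  262  526  930
  Δ  : 154  264  404
  Δ^2: 110  140
  Δ^3: 30
The third differences are constant, confirming degree 3.
Interpolating (Newton forward form) and evaluating at n = 7 gives q(7) = 1504.

1504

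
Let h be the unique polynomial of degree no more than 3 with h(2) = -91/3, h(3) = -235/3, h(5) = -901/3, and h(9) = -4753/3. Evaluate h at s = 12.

-10981/3

Write h(s) = as^3 + bs^2 + cs + d. Substituting each data point gives a linear system:
  8a + 4b + 2c + d = -91/3
  27a + 9b + 3c + d = -235/3
  125a + 25b + 5c + d = -901/3
  729a + 81b + 9c + d = -4753/3
Solving the system yields a = -2, b = -1, c = -5, d = -1/3.
So h(s) = -2s^3 - s^2 - 5s - 1/3.
Then h(12) = -10981/3.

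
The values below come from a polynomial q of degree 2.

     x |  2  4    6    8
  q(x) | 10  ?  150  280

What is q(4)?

The 3 known points determine the degree-2 polynomial uniquely.
Write q(x) = ax^2 + bx + c. Substituting each data point gives a linear system:
  4a + 2b + c = 10
  36a + 6b + c = 150
  64a + 8b + c = 280
Solving the system yields a = 5, b = -5, c = 0.
So q(x) = 5x² - 5x.
Then q(4) = 60.

60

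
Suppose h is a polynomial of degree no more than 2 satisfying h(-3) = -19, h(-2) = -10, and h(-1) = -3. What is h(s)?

Write h(s) = as^2 + bs + c. Substituting each data point gives a linear system:
  9a - 3b + c = -19
  4a - 2b + c = -10
  a - b + c = -3
Solving the system yields a = -1, b = 4, c = 2.
So h(s) = -s^2 + 4s + 2.
Check: h(-2) = -10. ✓

h(s) = -s^2 + 4s + 2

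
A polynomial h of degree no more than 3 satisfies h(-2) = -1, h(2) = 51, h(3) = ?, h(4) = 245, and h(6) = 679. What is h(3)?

124

The 4 known points determine the degree-3 polynomial uniquely.
Write h(s) = as^3 + bs^2 + cs + d. Substituting each data point gives a linear system:
  -8a + 4b - 2c + d = -1
  8a + 4b + 2c + d = 51
  64a + 16b + 4c + d = 245
  216a + 36b + 6c + d = 679
Solving the system yields a = 2, b = 6, c = 5, d = 1.
So h(s) = 2s^3 + 6s^2 + 5s + 1.
Then h(3) = 124.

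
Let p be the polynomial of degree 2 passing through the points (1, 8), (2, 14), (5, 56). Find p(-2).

14

Using the Lagrange interpolation formula with nodes 1, 2, 5:
  L_0(u) = (u - 2)(u - 5) / 4
  L_1(u) = (u - 1)(u - 5) / -3
  L_2(u) = (u - 1)(u - 2) / 12
Then p(u) = 8·L_0(u) + 14·L_1(u) + 56·L_2(u).
Expanding and collecting terms gives p(u) = 2u^2 + 6.
Evaluating at u = -2: p(-2) = 14.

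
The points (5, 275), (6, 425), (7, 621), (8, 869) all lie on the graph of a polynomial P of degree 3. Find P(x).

P(x) = x^3 + 5x^2 + 4x + 5

Using the Lagrange interpolation formula with nodes 5, 6, 7, 8:
  L_0(x) = (x - 6)(x - 7)(x - 8) / -6
  L_1(x) = (x - 5)(x - 7)(x - 8) / 2
  L_2(x) = (x - 5)(x - 6)(x - 8) / -2
  L_3(x) = (x - 5)(x - 6)(x - 7) / 6
Then P(x) = 275·L_0(x) + 425·L_1(x) + 621·L_2(x) + 869·L_3(x).
Expanding and collecting terms gives P(x) = x³ + 5x² + 4x + 5.
Check: P(6) = 425. ✓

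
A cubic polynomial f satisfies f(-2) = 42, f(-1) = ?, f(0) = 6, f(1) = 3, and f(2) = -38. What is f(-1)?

The 4 known points determine the degree-3 polynomial uniquely.
Write f(s) = as^3 + bs^2 + cs + d. Substituting each data point gives a linear system:
  -8a + 4b - 2c + d = 42
  d = 6
  a + b + c + d = 3
  8a + 4b + 2c + d = -38
Solving the system yields a = -6, b = -1, c = 4, d = 6.
So f(s) = -6s^3 - s^2 + 4s + 6.
Then f(-1) = 7.

7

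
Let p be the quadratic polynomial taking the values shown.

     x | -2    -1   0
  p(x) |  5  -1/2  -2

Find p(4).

Write p(x) = ax^2 + bx + c. Substituting each data point gives a linear system:
  4a - 2b + c = 5
  a - b + c = -1/2
  c = -2
Solving the system yields a = 2, b = 1/2, c = -2.
So p(x) = 2x² + (1/2)x - 2.
Then p(4) = 32.

32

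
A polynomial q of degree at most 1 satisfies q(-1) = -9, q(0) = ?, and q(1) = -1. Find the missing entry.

-5

On equispaced nodes a degree-1 polynomial has vanishing second forward difference, so
  q(-1) - 2·q(0) + q(1) = 0.
Substituting the known values and solving for q(0):
  -2·q(0) = 10
  q(0) = -5.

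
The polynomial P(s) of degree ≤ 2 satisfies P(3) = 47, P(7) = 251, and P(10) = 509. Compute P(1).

5

Write P(s) = as^2 + bs + c. Substituting each data point gives a linear system:
  9a + 3b + c = 47
  49a + 7b + c = 251
  100a + 10b + c = 509
Solving the system yields a = 5, b = 1, c = -1.
So P(s) = 5s^2 + s - 1.
Then P(1) = 5.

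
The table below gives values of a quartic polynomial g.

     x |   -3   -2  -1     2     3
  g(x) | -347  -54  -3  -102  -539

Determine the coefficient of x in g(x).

Write g(x) = ax^4 + bx^3 + cx^2 + dx + e. Substituting each data point gives a linear system:
  81a - 27b + 9c - 3d + e = -347
  16a - 8b + 4c - 2d + e = -54
  a - b + c - d + e = -3
  16a + 8b + 4c + 2d + e = -102
  81a + 27b + 9c + 3d + e = -539
Solving the system yields a = -6, b = -4, c = 5, d = 4, e = -2.
So g(x) = -6x⁴ - 4x³ + 5x² + 4x - 2.
The coefficient of x is 4.

4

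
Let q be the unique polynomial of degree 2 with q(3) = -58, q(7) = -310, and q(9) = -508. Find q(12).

-895

Using the Lagrange interpolation formula with nodes 3, 7, 9:
  L_0(s) = (s - 7)(s - 9) / 24
  L_1(s) = (s - 3)(s - 9) / -8
  L_2(s) = (s - 3)(s - 7) / 12
Then q(s) = -58·L_0(s) - 310·L_1(s) - 508·L_2(s).
Expanding and collecting terms gives q(s) = -6s^2 - 3s + 5.
Evaluating at s = 12: q(12) = -895.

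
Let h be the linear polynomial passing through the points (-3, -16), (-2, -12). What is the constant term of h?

-4

Write h(t) = at + b. Substituting each data point gives a linear system:
  -3a + b = -16
  -2a + b = -12
Solving the system yields a = 4, b = -4.
So h(t) = 4t - 4.
The constant term is -4.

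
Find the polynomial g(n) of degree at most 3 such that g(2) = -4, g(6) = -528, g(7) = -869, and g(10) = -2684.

g(n) = -3n^3 + 3n^2 + n + 6

Using the Lagrange interpolation formula with nodes 2, 6, 7, 10:
  L_0(n) = (n - 6)(n - 7)(n - 10) / -160
  L_1(n) = (n - 2)(n - 7)(n - 10) / 16
  L_2(n) = (n - 2)(n - 6)(n - 10) / -15
  L_3(n) = (n - 2)(n - 6)(n - 7) / 96
Then g(n) = -4·L_0(n) - 528·L_1(n) - 869·L_2(n) - 2684·L_3(n).
Expanding and collecting terms gives g(n) = -3n^3 + 3n^2 + n + 6.
Check: g(10) = -2684. ✓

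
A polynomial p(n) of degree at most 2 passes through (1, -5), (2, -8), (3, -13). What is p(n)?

p(n) = -n^2 - 4

Write p(n) = an^2 + bn + c. Substituting each data point gives a linear system:
  a + b + c = -5
  4a + 2b + c = -8
  9a + 3b + c = -13
Solving the system yields a = -1, b = 0, c = -4.
So p(n) = -n² - 4.
Check: p(3) = -13. ✓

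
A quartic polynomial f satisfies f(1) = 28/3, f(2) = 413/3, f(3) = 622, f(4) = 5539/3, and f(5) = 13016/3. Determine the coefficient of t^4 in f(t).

6

Write f(t) = at^4 + bt^3 + ct^2 + dt + e. Substituting each data point gives a linear system:
  a + b + c + d + e = 28/3
  16a + 8b + 4c + 2d + e = 413/3
  81a + 27b + 9c + 3d + e = 622
  256a + 64b + 16c + 4d + e = 5539/3
  625a + 125b + 25c + 5d + e = 13016/3
Solving the system yields a = 6, b = 4, c = 4, d = -5/3, e = -3.
So f(t) = 6t^4 + 4t^3 + 4t^2 - (5/3)t - 3.
The leading coefficient is 6.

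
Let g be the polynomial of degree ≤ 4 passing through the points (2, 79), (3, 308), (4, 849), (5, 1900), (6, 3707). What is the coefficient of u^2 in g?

Write g(u) = au^4 + bu^3 + cu^2 + du + e. Substituting each data point gives a linear system:
  16a + 8b + 4c + 2d + e = 79
  81a + 27b + 9c + 3d + e = 308
  256a + 64b + 16c + 4d + e = 849
  625a + 125b + 25c + 5d + e = 1900
  1296a + 216b + 36c + 6d + e = 3707
Solving the system yields a = 2, b = 5, c = 1, d = -1, e = 5.
So g(u) = 2u⁴ + 5u³ + u² - u + 5.
The coefficient of u^2 is 1.

1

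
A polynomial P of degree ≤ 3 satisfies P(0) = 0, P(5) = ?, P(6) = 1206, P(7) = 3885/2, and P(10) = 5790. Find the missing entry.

1365/2

The 4 known points determine the degree-3 polynomial uniquely.
Write P(s) = as^3 + bs^2 + cs + d. Substituting each data point gives a linear system:
  d = 0
  216a + 36b + 6c + d = 1206
  343a + 49b + 7c + d = 3885/2
  1000a + 100b + 10c + d = 5790
Solving the system yields a = 6, b = -3/2, c = -6, d = 0.
So P(s) = 6s^3 - (3/2)s^2 - 6s.
Then P(5) = 1365/2.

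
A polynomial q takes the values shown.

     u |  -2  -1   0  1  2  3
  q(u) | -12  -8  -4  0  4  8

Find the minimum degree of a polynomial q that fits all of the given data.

Forward differences of the values at u = -2, -1, 0, 1, 2, 3:
  q  : -12  -8  -4  0  4  8
  Δ  : 4  4  4  4  4
  Δ^2: 0  0  0  0
  Δ^3: 0  0  0
  Δ^4: 0  0
  Δ^5: 0
The first differences are constant (4) and nonzero, while all higher differences vanish, so the minimal degree is 1.

1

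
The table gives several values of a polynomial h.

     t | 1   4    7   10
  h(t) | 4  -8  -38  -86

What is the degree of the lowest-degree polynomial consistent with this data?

2

Forward differences of the values at t = 1, 4, 7, 10:
  h  : 4  -8  -38  -86
  Δ  : -12  -30  -48
  Δ^2: -18  -18
  Δ^3: 0
The second differences are constant (-18) and nonzero, while all higher differences vanish, so the minimal degree is 2.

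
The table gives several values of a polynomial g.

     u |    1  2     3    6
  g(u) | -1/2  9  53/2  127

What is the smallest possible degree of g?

Divided differences on the nodes 1, 2, 3, 6:
  order 0: -1/2  9  53/2  127
  order 1: 19/2  35/2  67/2
  order 2: 4  4
  order 3: 0
The order-2 divided differences are all 4 (nonzero) and every higher order vanishes, so the data lies on a polynomial of degree exactly 2.

2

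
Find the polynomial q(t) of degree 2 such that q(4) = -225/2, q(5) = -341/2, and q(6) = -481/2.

Write q(t) = at^2 + bt + c. Substituting each data point gives a linear system:
  16a + 4b + c = -225/2
  25a + 5b + c = -341/2
  36a + 6b + c = -481/2
Solving the system yields a = -6, b = -4, c = -1/2.
So q(t) = -6t² - 4t - 1/2.
Check: q(4) = -225/2. ✓

q(t) = -6t^2 - 4t - 1/2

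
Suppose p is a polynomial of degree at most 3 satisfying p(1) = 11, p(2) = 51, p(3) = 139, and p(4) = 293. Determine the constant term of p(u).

1

Write p(u) = au^3 + bu^2 + cu + d. Substituting each data point gives a linear system:
  a + b + c + d = 11
  8a + 4b + 2c + d = 51
  27a + 9b + 3c + d = 139
  64a + 16b + 4c + d = 293
Solving the system yields a = 3, b = 6, c = 1, d = 1.
So p(u) = 3u^3 + 6u^2 + u + 1.
The constant term is 1.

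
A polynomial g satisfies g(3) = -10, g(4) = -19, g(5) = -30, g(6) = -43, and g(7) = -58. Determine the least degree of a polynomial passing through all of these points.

2

Forward differences of the values at s = 3, 4, 5, 6, 7:
  g  : -10  -19  -30  -43  -58
  Δ  : -9  -11  -13  -15
  Δ^2: -2  -2  -2
  Δ^3: 0  0
  Δ^4: 0
The second differences are constant (-2) and nonzero, while all higher differences vanish, so the minimal degree is 2.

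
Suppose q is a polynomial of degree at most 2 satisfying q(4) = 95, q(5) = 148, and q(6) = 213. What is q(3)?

54

Using the Lagrange interpolation formula with nodes 4, 5, 6:
  L_0(n) = (n - 5)(n - 6) / 2
  L_1(n) = (n - 4)(n - 6) / -1
  L_2(n) = (n - 4)(n - 5) / 2
Then q(n) = 95·L_0(n) + 148·L_1(n) + 213·L_2(n).
Expanding and collecting terms gives q(n) = 6n^2 - n + 3.
Evaluating at n = 3: q(3) = 54.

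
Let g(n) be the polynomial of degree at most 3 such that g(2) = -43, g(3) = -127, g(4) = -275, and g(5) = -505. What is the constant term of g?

Write g(n) = an^3 + bn^2 + cn + d. Substituting each data point gives a linear system:
  8a + 4b + 2c + d = -43
  27a + 9b + 3c + d = -127
  64a + 16b + 4c + d = -275
  125a + 25b + 5c + d = -505
Solving the system yields a = -3, b = -5, c = -2, d = 5.
So g(n) = -3n^3 - 5n^2 - 2n + 5.
The constant term is 5.

5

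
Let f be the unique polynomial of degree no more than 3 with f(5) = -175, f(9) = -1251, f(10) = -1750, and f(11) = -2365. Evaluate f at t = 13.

-3991

Using the Lagrange interpolation formula with nodes 5, 9, 10, 11:
  L_0(t) = (t - 9)(t - 10)(t - 11) / -120
  L_1(t) = (t - 5)(t - 10)(t - 11) / 8
  L_2(t) = (t - 5)(t - 9)(t - 11) / -5
  L_3(t) = (t - 5)(t - 9)(t - 10) / 12
Then f(t) = -175·L_0(t) - 1251·L_1(t) - 1750·L_2(t) - 2365·L_3(t).
Expanding and collecting terms gives f(t) = -2t³ + 2t² + 5t.
Evaluating at t = 13: f(13) = -3991.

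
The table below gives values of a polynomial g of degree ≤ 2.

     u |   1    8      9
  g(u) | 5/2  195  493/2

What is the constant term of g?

Write g(u) = au^2 + bu + c. Substituting each data point gives a linear system:
  a + b + c = 5/2
  64a + 8b + c = 195
  81a + 9b + c = 493/2
Solving the system yields a = 3, b = 1/2, c = -1.
So g(u) = 3u^2 + (1/2)u - 1.
The constant term is -1.

-1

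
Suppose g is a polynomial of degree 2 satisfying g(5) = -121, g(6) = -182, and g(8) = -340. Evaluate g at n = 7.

Using the Lagrange interpolation formula with nodes 5, 6, 8:
  L_0(n) = (n - 6)(n - 8) / 3
  L_1(n) = (n - 5)(n - 8) / -2
  L_2(n) = (n - 5)(n - 6) / 6
Then g(n) = -121·L_0(n) - 182·L_1(n) - 340·L_2(n).
Expanding and collecting terms gives g(n) = -6n^2 + 5n + 4.
Evaluating at n = 7: g(7) = -255.

-255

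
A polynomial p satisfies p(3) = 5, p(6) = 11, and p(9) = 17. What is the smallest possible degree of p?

Forward differences of the values at t = 3, 6, 9:
  p  : 5  11  17
  Δ  : 6  6
  Δ^2: 0
The first differences are constant (6) and nonzero, while all higher differences vanish, so the minimal degree is 1.

1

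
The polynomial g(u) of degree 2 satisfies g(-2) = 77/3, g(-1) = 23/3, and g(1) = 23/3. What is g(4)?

Using the Lagrange interpolation formula with nodes -2, -1, 1:
  L_0(u) = (u + 1)(u - 1) / 3
  L_1(u) = (u + 2)(u - 1) / -2
  L_2(u) = (u + 2)(u + 1) / 6
Then g(u) = 77/3·L_0(u) + 23/3·L_1(u) + 23/3·L_2(u).
Expanding and collecting terms gives g(u) = 6u² + 5/3.
Evaluating at u = 4: g(4) = 293/3.

293/3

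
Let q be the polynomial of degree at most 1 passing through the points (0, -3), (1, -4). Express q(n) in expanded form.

q(n) = -n - 3

Write q(n) = an + b. Substituting each data point gives a linear system:
  b = -3
  a + b = -4
Solving the system yields a = -1, b = -3.
So q(n) = -n - 3.
Check: q(1) = -4. ✓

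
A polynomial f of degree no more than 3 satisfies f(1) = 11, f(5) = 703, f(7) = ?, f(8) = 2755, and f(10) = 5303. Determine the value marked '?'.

1865

The 4 known points determine the degree-3 polynomial uniquely.
Write f(n) = an^3 + bn^2 + cn + d. Substituting each data point gives a linear system:
  a + b + c + d = 11
  125a + 25b + 5c + d = 703
  512a + 64b + 8c + d = 2755
  1000a + 100b + 10c + d = 5303
Solving the system yields a = 5, b = 3, c = 0, d = 3.
So f(n) = 5n³ + 3n² + 3.
Then f(7) = 1865.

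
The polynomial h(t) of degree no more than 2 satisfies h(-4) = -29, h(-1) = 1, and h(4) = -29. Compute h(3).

-15

Using the Lagrange interpolation formula with nodes -4, -1, 4:
  L_0(t) = (t + 1)(t - 4) / 24
  L_1(t) = (t + 4)(t - 4) / -15
  L_2(t) = (t + 4)(t + 1) / 40
Then h(t) = -29·L_0(t) + 1·L_1(t) - 29·L_2(t).
Expanding and collecting terms gives h(t) = -2t^2 + 3.
Evaluating at t = 3: h(3) = -15.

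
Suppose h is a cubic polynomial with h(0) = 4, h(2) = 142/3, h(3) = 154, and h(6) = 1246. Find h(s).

h(s) = 6s^3 - (5/3)s^2 + s + 4

Using the Lagrange interpolation formula with nodes 0, 2, 3, 6:
  L_0(s) = (s - 2)(s - 3)(s - 6) / -36
  L_1(s) = s(s - 3)(s - 6) / 8
  L_2(s) = s(s - 2)(s - 6) / -9
  L_3(s) = s(s - 2)(s - 3) / 72
Then h(s) = 4·L_0(s) + 142/3·L_1(s) + 154·L_2(s) + 1246·L_3(s).
Expanding and collecting terms gives h(s) = 6s^3 - (5/3)s^2 + s + 4.
Check: h(6) = 1246. ✓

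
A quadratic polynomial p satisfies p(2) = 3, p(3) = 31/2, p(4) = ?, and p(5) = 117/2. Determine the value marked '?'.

34

On equispaced nodes a degree-2 polynomial has vanishing third forward difference, so
  - p(2) + 3·p(3) - 3·p(4) + p(5) = 0.
Substituting the known values and solving for p(4):
  -3·p(4) = -102
  p(4) = 34.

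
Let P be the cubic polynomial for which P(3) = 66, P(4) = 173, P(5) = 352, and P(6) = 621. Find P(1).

Forward differences of the values at n = 3, 4, 5, 6:
  P  : 66  173  352  621
  Δ  : 107  179  269
  Δ^2: 72  90
  Δ^3: 18
The third differences are constant, confirming degree 3.
Interpolating (Newton forward form) and evaluating at n = 1 gives P(1) = -4.

-4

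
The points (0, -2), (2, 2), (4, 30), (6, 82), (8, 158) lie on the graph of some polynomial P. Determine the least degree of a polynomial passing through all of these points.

2

Forward differences of the values at t = 0, 2, 4, 6, 8:
  P  : -2  2  30  82  158
  Δ  : 4  28  52  76
  Δ^2: 24  24  24
  Δ^3: 0  0
  Δ^4: 0
The second differences are constant (24) and nonzero, while all higher differences vanish, so the minimal degree is 2.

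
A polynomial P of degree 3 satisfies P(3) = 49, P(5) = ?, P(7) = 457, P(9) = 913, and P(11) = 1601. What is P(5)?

185

On equispaced nodes a degree-3 polynomial has vanishing fourth forward difference, so
  P(3) - 4·P(5) + 6·P(7) - 4·P(9) + P(11) = 0.
Substituting the known values and solving for P(5):
  -4·P(5) = -740
  P(5) = 185.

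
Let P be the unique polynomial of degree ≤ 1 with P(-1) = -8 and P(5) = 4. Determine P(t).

P(t) = 2t - 6

Write P(t) = at + b. Substituting each data point gives a linear system:
  -a + b = -8
  5a + b = 4
Solving the system yields a = 2, b = -6.
So P(t) = 2t - 6.
Check: P(5) = 4. ✓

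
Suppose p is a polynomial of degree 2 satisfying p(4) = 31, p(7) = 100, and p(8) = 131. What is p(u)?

p(u) = 2u^2 + u - 5

Write p(u) = au^2 + bu + c. Substituting each data point gives a linear system:
  16a + 4b + c = 31
  49a + 7b + c = 100
  64a + 8b + c = 131
Solving the system yields a = 2, b = 1, c = -5.
So p(u) = 2u^2 + u - 5.
Check: p(7) = 100. ✓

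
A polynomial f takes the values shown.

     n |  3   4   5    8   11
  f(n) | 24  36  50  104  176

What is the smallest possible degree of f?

Divided differences on the nodes 3, 4, 5, 8, 11:
  order 0: 24  36  50  104  176
  order 1: 12  14  18  24
  order 2: 1  1  1
  order 3: 0  0
  order 4: 0
The order-2 divided differences are all 1 (nonzero) and every higher order vanishes, so the data lies on a polynomial of degree exactly 2.

2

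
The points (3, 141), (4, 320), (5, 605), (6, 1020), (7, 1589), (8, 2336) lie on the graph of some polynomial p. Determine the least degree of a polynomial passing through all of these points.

3

Forward differences of the values at x = 3, 4, 5, 6, 7, 8:
  p  : 141  320  605  1020  1589  2336
  Δ  : 179  285  415  569  747
  Δ^2: 106  130  154  178
  Δ^3: 24  24  24
  Δ^4: 0  0
  Δ^5: 0
The third differences are constant (24) and nonzero, while all higher differences vanish, so the minimal degree is 3.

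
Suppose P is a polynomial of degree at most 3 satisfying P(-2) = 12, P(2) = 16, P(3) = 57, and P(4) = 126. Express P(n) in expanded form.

Using the Lagrange interpolation formula with nodes -2, 2, 3, 4:
  L_0(n) = (n - 2)(n - 3)(n - 4) / -120
  L_1(n) = (n + 2)(n - 3)(n - 4) / 8
  L_2(n) = (n + 2)(n - 2)(n - 4) / -5
  L_3(n) = (n + 2)(n - 2)(n - 3) / 12
Then P(n) = 12·L_0(n) + 16·L_1(n) + 57·L_2(n) + 126·L_3(n).
Expanding and collecting terms gives P(n) = n³ + 5n² - 3n - 6.
Check: P(2) = 16. ✓

P(n) = n^3 + 5n^2 - 3n - 6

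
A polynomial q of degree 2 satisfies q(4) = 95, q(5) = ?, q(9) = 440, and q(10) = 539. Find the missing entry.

The 3 known points determine the degree-2 polynomial uniquely.
Write q(s) = as^2 + bs + c. Substituting each data point gives a linear system:
  16a + 4b + c = 95
  81a + 9b + c = 440
  100a + 10b + c = 539
Solving the system yields a = 5, b = 4, c = -1.
So q(s) = 5s² + 4s - 1.
Then q(5) = 144.

144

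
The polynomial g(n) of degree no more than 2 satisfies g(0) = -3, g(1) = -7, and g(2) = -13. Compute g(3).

-21

Forward differences of the values at n = 0, 1, 2:
  g  : -3  -7  -13
  Δ  : -4  -6
  Δ^2: -2
The second differences are constant, confirming degree 2.
Interpolating (Newton forward form) and evaluating at n = 3 gives g(3) = -21.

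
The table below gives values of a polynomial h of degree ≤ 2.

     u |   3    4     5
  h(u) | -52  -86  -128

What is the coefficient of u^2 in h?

-4

Write h(u) = au^2 + bu + c. Substituting each data point gives a linear system:
  9a + 3b + c = -52
  16a + 4b + c = -86
  25a + 5b + c = -128
Solving the system yields a = -4, b = -6, c = 2.
So h(u) = -4u^2 - 6u + 2.
The leading coefficient is -4.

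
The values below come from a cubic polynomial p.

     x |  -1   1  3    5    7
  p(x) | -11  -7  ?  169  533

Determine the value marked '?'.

On equispaced nodes a degree-3 polynomial has vanishing fourth forward difference, so
  p(-1) - 4·p(1) + 6·p(3) - 4·p(5) + p(7) = 0.
Substituting the known values and solving for p(3):
  6·p(3) = 126
  p(3) = 21.

21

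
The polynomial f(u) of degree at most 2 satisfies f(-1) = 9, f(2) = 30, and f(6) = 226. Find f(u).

Write f(u) = au^2 + bu + c. Substituting each data point gives a linear system:
  a - b + c = 9
  4a + 2b + c = 30
  36a + 6b + c = 226
Solving the system yields a = 6, b = 1, c = 4.
So f(u) = 6u² + u + 4.
Check: f(2) = 30. ✓

f(u) = 6u^2 + u + 4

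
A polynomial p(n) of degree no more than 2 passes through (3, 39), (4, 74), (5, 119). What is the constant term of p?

-6

Write p(n) = an^2 + bn + c. Substituting each data point gives a linear system:
  9a + 3b + c = 39
  16a + 4b + c = 74
  25a + 5b + c = 119
Solving the system yields a = 5, b = 0, c = -6.
So p(n) = 5n^2 - 6.
The constant term is -6.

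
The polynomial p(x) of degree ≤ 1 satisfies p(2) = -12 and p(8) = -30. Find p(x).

p(x) = -3x - 6

Write p(x) = ax + b. Substituting each data point gives a linear system:
  2a + b = -12
  8a + b = -30
Solving the system yields a = -3, b = -6.
So p(x) = -3x - 6.
Check: p(8) = -30. ✓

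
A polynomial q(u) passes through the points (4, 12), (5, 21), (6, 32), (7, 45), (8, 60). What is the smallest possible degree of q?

2

Forward differences of the values at u = 4, 5, 6, 7, 8:
  q  : 12  21  32  45  60
  Δ  : 9  11  13  15
  Δ^2: 2  2  2
  Δ^3: 0  0
  Δ^4: 0
The second differences are constant (2) and nonzero, while all higher differences vanish, so the minimal degree is 2.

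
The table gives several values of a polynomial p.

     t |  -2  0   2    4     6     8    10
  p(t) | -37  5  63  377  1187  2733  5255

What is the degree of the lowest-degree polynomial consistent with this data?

3

Forward differences of the values at t = -2, 0, 2, 4, 6, 8, 10:
  p  : -37  5  63  377  1187  2733  5255
  Δ  : 42  58  314  810  1546  2522
  Δ^2: 16  256  496  736  976
  Δ^3: 240  240  240  240
  Δ^4: 0  0  0
  Δ^5: 0  0
  Δ^6: 0
The third differences are constant (240) and nonzero, while all higher differences vanish, so the minimal degree is 3.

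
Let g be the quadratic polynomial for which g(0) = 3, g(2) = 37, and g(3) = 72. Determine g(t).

g(t) = 6t^2 + 5t + 3

Using the Lagrange interpolation formula with nodes 0, 2, 3:
  L_0(t) = (t - 2)(t - 3) / 6
  L_1(t) = t(t - 3) / -2
  L_2(t) = t(t - 2) / 3
Then g(t) = 3·L_0(t) + 37·L_1(t) + 72·L_2(t).
Expanding and collecting terms gives g(t) = 6t^2 + 5t + 3.
Check: g(2) = 37. ✓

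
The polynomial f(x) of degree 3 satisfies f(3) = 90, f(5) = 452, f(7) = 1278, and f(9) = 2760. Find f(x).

Using the Lagrange interpolation formula with nodes 3, 5, 7, 9:
  L_0(x) = (x - 5)(x - 7)(x - 9) / -48
  L_1(x) = (x - 3)(x - 7)(x - 9) / 16
  L_2(x) = (x - 3)(x - 5)(x - 9) / -16
  L_3(x) = (x - 3)(x - 5)(x - 7) / 48
Then f(x) = 90·L_0(x) + 452·L_1(x) + 1278·L_2(x) + 2760·L_3(x).
Expanding and collecting terms gives f(x) = 4x³ - 2x² + x - 3.
Check: f(9) = 2760. ✓

f(x) = 4x^3 - 2x^2 + x - 3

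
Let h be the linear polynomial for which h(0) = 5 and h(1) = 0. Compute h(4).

Using the Lagrange interpolation formula with nodes 0, 1:
  L_0(s) = (s - 1) / -1
  L_1(s) = s / 1
Then h(s) = 5·L_0(s) + 0·L_1(s).
Expanding and collecting terms gives h(s) = -5s + 5.
Evaluating at s = 4: h(4) = -15.

-15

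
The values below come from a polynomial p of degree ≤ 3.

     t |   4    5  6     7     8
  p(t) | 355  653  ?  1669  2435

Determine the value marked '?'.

The 4 known points determine the degree-3 polynomial uniquely.
Write p(t) = at^3 + bt^2 + ct + d. Substituting each data point gives a linear system:
  64a + 16b + 4c + d = 355
  125a + 25b + 5c + d = 653
  343a + 49b + 7c + d = 1669
  512a + 64b + 8c + d = 2435
Solving the system yields a = 4, b = 6, c = 0, d = 3.
So p(t) = 4t^3 + 6t^2 + 3.
Then p(6) = 1083.

1083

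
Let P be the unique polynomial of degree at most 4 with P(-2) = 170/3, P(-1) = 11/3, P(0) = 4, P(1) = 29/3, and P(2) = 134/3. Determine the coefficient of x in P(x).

5

Write P(x) = ax^4 + bx^3 + cx^2 + dx + e. Substituting each data point gives a linear system:
  16a - 8b + 4c - 2d + e = 170/3
  a - b + c - d + e = 11/3
  e = 4
  a + b + c + d + e = 29/3
  16a + 8b + 4c + 2d + e = 134/3
Solving the system yields a = 3, b = -2, c = -1/3, d = 5, e = 4.
So P(x) = 3x^4 - 2x^3 - (1/3)x^2 + 5x + 4.
The coefficient of x is 5.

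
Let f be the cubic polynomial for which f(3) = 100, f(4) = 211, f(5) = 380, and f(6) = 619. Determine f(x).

Using the Lagrange interpolation formula with nodes 3, 4, 5, 6:
  L_0(x) = (x - 4)(x - 5)(x - 6) / -6
  L_1(x) = (x - 3)(x - 5)(x - 6) / 2
  L_2(x) = (x - 3)(x - 4)(x - 6) / -2
  L_3(x) = (x - 3)(x - 4)(x - 5) / 6
Then f(x) = 100·L_0(x) + 211·L_1(x) + 380·L_2(x) + 619·L_3(x).
Expanding and collecting terms gives f(x) = 2x³ + 5x² + 2x - 5.
Check: f(3) = 100. ✓

f(x) = 2x^3 + 5x^2 + 2x - 5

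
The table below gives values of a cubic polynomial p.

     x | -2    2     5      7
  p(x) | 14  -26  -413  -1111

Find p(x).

Using the Lagrange interpolation formula with nodes -2, 2, 5, 7:
  L_0(x) = (x - 2)(x - 5)(x - 7) / -252
  L_1(x) = (x + 2)(x - 5)(x - 7) / 60
  L_2(x) = (x + 2)(x - 2)(x - 7) / -42
  L_3(x) = (x + 2)(x - 2)(x - 5) / 90
Then p(x) = 14·L_0(x) - 26·L_1(x) - 413·L_2(x) - 1111·L_3(x).
Expanding and collecting terms gives p(x) = -3x^3 - 2x^2 + 2x + 2.
Check: p(7) = -1111. ✓

p(x) = -3x^3 - 2x^2 + 2x + 2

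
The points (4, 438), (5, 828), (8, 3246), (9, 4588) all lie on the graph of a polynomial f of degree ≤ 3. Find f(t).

f(t) = 6t^3 + 2t^2 + 6t - 2

Using the Lagrange interpolation formula with nodes 4, 5, 8, 9:
  L_0(t) = (t - 5)(t - 8)(t - 9) / -20
  L_1(t) = (t - 4)(t - 8)(t - 9) / 12
  L_2(t) = (t - 4)(t - 5)(t - 9) / -12
  L_3(t) = (t - 4)(t - 5)(t - 8) / 20
Then f(t) = 438·L_0(t) + 828·L_1(t) + 3246·L_2(t) + 4588·L_3(t).
Expanding and collecting terms gives f(t) = 6t³ + 2t² + 6t - 2.
Check: f(4) = 438. ✓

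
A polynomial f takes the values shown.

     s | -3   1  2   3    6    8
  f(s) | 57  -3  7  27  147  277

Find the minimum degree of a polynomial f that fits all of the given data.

Divided differences on the nodes -3, 1, 2, 3, 6, 8:
  order 0: 57  -3  7  27  147  277
  order 1: -15  10  20  40  65
  order 2: 5  5  5  5
  order 3: 0  0  0
  order 4: 0  0
  order 5: 0
The order-2 divided differences are all 5 (nonzero) and every higher order vanishes, so the data lies on a polynomial of degree exactly 2.

2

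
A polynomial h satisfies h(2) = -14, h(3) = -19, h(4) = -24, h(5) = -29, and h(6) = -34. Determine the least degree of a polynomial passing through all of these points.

Forward differences of the values at x = 2, 3, 4, 5, 6:
  h  : -14  -19  -24  -29  -34
  Δ  : -5  -5  -5  -5
  Δ^2: 0  0  0
  Δ^3: 0  0
  Δ^4: 0
The first differences are constant (-5) and nonzero, while all higher differences vanish, so the minimal degree is 1.

1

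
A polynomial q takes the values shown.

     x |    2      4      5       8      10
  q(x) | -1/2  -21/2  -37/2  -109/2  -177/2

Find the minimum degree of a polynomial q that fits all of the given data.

Divided differences on the nodes 2, 4, 5, 8, 10:
  order 0: -1/2  -21/2  -37/2  -109/2  -177/2
  order 1: -5  -8  -12  -17
  order 2: -1  -1  -1
  order 3: 0  0
  order 4: 0
The order-2 divided differences are all -1 (nonzero) and every higher order vanishes, so the data lies on a polynomial of degree exactly 2.

2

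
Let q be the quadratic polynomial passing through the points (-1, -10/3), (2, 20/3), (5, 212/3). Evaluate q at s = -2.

16/3

Using the Lagrange interpolation formula with nodes -1, 2, 5:
  L_0(s) = (s - 2)(s - 5) / 18
  L_1(s) = (s + 1)(s - 5) / -9
  L_2(s) = (s + 1)(s - 2) / 18
Then q(s) = -10/3·L_0(s) + 20/3·L_1(s) + 212/3·L_2(s).
Expanding and collecting terms gives q(s) = 3s^2 + (1/3)s - 6.
Evaluating at s = -2: q(-2) = 16/3.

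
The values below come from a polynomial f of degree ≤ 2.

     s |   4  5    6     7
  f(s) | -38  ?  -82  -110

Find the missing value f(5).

-58

The 3 known points determine the degree-2 polynomial uniquely.
Write f(s) = as^2 + bs + c. Substituting each data point gives a linear system:
  16a + 4b + c = -38
  36a + 6b + c = -82
  49a + 7b + c = -110
Solving the system yields a = -2, b = -2, c = 2.
So f(s) = -2s^2 - 2s + 2.
Then f(5) = -58.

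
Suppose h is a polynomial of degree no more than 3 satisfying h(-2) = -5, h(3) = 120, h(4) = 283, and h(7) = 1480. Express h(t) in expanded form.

Write h(t) = at^3 + bt^2 + ct + d. Substituting each data point gives a linear system:
  -8a + 4b - 2c + d = -5
  27a + 9b + 3c + d = 120
  64a + 16b + 4c + d = 283
  343a + 49b + 7c + d = 1480
Solving the system yields a = 4, b = 3, c = -6, d = 3.
So h(t) = 4t^3 + 3t^2 - 6t + 3.
Check: h(3) = 120. ✓

h(t) = 4t^3 + 3t^2 - 6t + 3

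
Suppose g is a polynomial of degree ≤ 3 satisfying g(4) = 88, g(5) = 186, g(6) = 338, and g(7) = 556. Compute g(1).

Forward differences of the values at t = 4, 5, 6, 7:
  g  : 88  186  338  556
  Δ  : 98  152  218
  Δ^2: 54  66
  Δ^3: 12
The third differences are constant, confirming degree 3.
Interpolating (Newton forward form) and evaluating at t = 1 gives g(1) = -2.

-2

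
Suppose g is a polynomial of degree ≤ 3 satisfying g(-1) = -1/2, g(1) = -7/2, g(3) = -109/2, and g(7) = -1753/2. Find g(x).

Using the Lagrange interpolation formula with nodes -1, 1, 3, 7:
  L_0(x) = (x - 1)(x - 3)(x - 7) / -64
  L_1(x) = (x + 1)(x - 3)(x - 7) / 24
  L_2(x) = (x + 1)(x - 1)(x - 7) / -32
  L_3(x) = (x + 1)(x - 1)(x - 3) / 192
Then g(x) = -1/2·L_0(x) - 7/2·L_1(x) - 109/2·L_2(x) - 1753/2·L_3(x).
Expanding and collecting terms gives g(x) = -3x^3 + 3x^2 + (3/2)x - 5.
Check: g(7) = -1753/2. ✓

g(x) = -3x^3 + 3x^2 + (3/2)x - 5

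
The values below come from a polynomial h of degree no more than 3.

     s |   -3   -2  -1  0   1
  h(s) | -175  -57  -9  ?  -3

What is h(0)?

-1

On equispaced nodes a degree-3 polynomial has vanishing fourth forward difference, so
  h(-3) - 4·h(-2) + 6·h(-1) - 4·h(0) + h(1) = 0.
Substituting the known values and solving for h(0):
  -4·h(0) = 4
  h(0) = -1.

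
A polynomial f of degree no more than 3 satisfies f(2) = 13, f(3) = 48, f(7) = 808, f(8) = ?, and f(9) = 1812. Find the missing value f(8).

1243

The 4 known points determine the degree-3 polynomial uniquely.
Write f(n) = an^3 + bn^2 + cn + d. Substituting each data point gives a linear system:
  8a + 4b + 2c + d = 13
  27a + 9b + 3c + d = 48
  343a + 49b + 7c + d = 808
  729a + 81b + 9c + d = 1812
Solving the system yields a = 3, b = -5, c = 3, d = 3.
So f(n) = 3n³ - 5n² + 3n + 3.
Then f(8) = 1243.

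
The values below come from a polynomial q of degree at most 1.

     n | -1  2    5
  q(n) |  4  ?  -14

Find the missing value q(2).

The 2 known points determine the degree-1 polynomial uniquely.
Write q(n) = an + b. Substituting each data point gives a linear system:
  -a + b = 4
  5a + b = -14
Solving the system yields a = -3, b = 1.
So q(n) = -3n + 1.
Then q(2) = -5.

-5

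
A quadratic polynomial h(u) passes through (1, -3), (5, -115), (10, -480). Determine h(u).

Using the Lagrange interpolation formula with nodes 1, 5, 10:
  L_0(u) = (u - 5)(u - 10) / 36
  L_1(u) = (u - 1)(u - 10) / -20
  L_2(u) = (u - 1)(u - 5) / 45
Then h(u) = -3·L_0(u) - 115·L_1(u) - 480·L_2(u).
Expanding and collecting terms gives h(u) = -5u^2 + 2u.
Check: h(1) = -3. ✓

h(u) = -5u^2 + 2u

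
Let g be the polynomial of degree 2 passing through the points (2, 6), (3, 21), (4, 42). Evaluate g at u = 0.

-6

Write g(u) = au^2 + bu + c. Substituting each data point gives a linear system:
  4a + 2b + c = 6
  9a + 3b + c = 21
  16a + 4b + c = 42
Solving the system yields a = 3, b = 0, c = -6.
So g(u) = 3u^2 - 6.
Then g(0) = -6.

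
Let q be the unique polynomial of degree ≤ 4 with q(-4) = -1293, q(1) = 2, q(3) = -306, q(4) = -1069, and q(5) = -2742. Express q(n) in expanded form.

Write q(n) = an^4 + bn^3 + cn^2 + dn + e. Substituting each data point gives a linear system:
  256a - 64b + 16c - 4d + e = -1293
  a + b + c + d + e = 2
  81a + 27b + 9c + 3d + e = -306
  256a + 64b + 16c + 4d + e = -1069
  625a + 125b + 25c + 5d + e = -2742
Solving the system yields a = -5, b = 2, c = 6, d = -4, e = 3.
So q(n) = -5n^4 + 2n^3 + 6n^2 - 4n + 3.
Check: q(5) = -2742. ✓

q(n) = -5n^4 + 2n^3 + 6n^2 - 4n + 3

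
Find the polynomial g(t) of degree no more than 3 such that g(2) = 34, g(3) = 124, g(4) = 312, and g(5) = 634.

g(t) = 6t^3 - 5t^2 + t + 4

Write g(t) = at^3 + bt^2 + ct + d. Substituting each data point gives a linear system:
  8a + 4b + 2c + d = 34
  27a + 9b + 3c + d = 124
  64a + 16b + 4c + d = 312
  125a + 25b + 5c + d = 634
Solving the system yields a = 6, b = -5, c = 1, d = 4.
So g(t) = 6t^3 - 5t^2 + t + 4.
Check: g(2) = 34. ✓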